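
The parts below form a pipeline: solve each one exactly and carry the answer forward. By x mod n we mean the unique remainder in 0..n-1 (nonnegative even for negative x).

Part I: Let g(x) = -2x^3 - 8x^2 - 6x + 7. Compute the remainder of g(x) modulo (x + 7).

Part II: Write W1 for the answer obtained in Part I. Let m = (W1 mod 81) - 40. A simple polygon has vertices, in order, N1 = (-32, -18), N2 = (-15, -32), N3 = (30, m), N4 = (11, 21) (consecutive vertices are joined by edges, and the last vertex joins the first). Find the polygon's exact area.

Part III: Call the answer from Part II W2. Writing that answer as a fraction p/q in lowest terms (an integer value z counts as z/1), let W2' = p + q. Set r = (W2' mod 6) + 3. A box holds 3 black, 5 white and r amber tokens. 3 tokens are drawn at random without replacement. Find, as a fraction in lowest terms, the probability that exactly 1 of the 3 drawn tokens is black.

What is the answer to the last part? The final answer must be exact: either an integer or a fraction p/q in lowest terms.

Part I: remainder = value at the root: -2*(-7)^3 - 8*(-7)^2 - 6*(-7)^1 + 7 = (686) + (-392) + (42) + (7) = 343; answer 343
Part II: W1 = 343; m = -21; cross terms: (-32*-32 - -15*-18)=754, (-15*-21 - 30*-32)=1275, (30*21 - 11*-21)=861, (11*-18 - -32*21)=474; twice the area = |3364| = 3364; area = 1682; answer 1682
Part III: W2 = 1682; threaded value p + q = 1683; r = 6; total draws C(14,3) = 364; favorable C(3,1)*C(11,2) = 165; P = 165/364; answer 165/364

165/364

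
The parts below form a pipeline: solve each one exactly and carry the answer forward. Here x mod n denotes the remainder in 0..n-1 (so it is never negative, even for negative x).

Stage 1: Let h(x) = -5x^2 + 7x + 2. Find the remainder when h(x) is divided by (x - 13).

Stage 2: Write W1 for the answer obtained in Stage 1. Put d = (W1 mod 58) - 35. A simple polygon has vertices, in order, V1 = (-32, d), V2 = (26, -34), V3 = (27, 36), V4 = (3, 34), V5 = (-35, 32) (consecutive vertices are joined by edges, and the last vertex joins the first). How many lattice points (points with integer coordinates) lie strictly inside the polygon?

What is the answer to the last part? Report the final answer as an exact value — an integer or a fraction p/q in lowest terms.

Stage 1: remainder = value at the root: -5*(13)^2 + 7*(13)^1 + 2 = (-845) + (91) + (2) = -752; answer -752
Stage 2: W1 = -752; d = -33; cross terms: (-32*-34 - 26*-33)=1946, (26*36 - 27*-34)=1854, (27*34 - 3*36)=810, (3*32 - -35*34)=1286, (-35*-33 - -32*32)=2179; twice the area = |8075| = 8075; area = 8075/2; boundary points = 1 + 1 + 2 + 2 + 1 = 7; strictly interior points = area - boundary/2 + 1 = 4035; answer 4035

4035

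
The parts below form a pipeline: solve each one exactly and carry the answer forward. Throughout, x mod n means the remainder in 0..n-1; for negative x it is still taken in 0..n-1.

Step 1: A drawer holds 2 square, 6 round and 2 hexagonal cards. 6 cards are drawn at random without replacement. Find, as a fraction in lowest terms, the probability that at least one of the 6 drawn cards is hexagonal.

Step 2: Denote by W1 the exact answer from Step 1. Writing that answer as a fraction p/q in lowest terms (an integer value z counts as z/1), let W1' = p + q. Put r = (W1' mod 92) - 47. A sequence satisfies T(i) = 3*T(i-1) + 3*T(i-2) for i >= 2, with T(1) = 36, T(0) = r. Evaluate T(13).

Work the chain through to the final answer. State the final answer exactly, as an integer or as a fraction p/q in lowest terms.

152976276

Step 1: total draws C(10,6) = 210; complement C(8,6) = 28; favorable 210 - 28 = 182; P = 13/15; answer 13/15
Step 2: W1 = 13/15; threaded value p + q = 28; r = -19; T(2) = 3*(36) + 3*(-19) = 51; iterating: T(2)=51, T(3)=261, T(4)=936, T(5)=3591, T(6)=13581, T(7)=51516, T(8)=195291, T(9)=740421, T(10)=2807136, T(11)=10642671, T(12)=40349421, T(13)=152976276; answer 152976276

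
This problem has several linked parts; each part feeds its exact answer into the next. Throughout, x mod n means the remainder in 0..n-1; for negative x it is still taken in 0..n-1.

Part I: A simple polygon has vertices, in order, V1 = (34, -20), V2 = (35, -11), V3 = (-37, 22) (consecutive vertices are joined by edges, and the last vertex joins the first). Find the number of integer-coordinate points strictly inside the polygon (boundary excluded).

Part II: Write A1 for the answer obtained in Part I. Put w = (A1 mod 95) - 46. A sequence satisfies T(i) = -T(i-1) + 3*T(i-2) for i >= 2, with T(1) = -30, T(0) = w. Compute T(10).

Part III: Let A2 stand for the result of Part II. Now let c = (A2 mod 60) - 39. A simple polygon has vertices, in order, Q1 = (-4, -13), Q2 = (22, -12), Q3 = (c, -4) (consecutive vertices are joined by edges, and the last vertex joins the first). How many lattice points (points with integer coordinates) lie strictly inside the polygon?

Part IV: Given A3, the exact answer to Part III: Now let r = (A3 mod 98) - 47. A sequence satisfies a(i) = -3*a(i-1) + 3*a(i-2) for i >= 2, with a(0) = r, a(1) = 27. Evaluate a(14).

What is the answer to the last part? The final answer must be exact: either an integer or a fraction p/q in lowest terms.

-1447380657

Part I: cross terms: (34*-11 - 35*-20)=326, (35*22 - -37*-11)=363, (-37*-20 - 34*22)=-8; twice the area = |681| = 681; area = 681/2; boundary points = 1 + 3 + 1 = 5; strictly interior points = area - boundary/2 + 1 = 339; answer 339
Part II: A1 = 339; w = 8; T(2) = -1*(-30) + 3*(8) = 54; iterating: T(2)=54, T(3)=-144, T(4)=306, T(5)=-738, T(6)=1656, T(7)=-3870, T(8)=8838, T(9)=-20448, T(10)=46962; answer 46962
Part III: A2 = 46962; c = 3; cross terms: (-4*-12 - 22*-13)=334, (22*-4 - 3*-12)=-52, (3*-13 - -4*-4)=-55; twice the area = |227| = 227; area = 227/2; boundary points = 1 + 1 + 1 = 3; strictly interior points = area - boundary/2 + 1 = 113; answer 113
Part IV: A3 = 113; r = -32; a(2) = -3*(27) + 3*(-32) = -177; iterating: a(2)=-177, a(3)=612, a(4)=-2367, a(5)=8937, a(6)=-33912, a(7)=128547, a(8)=-487377, a(9)=1847772, a(10)=-7005447, a(11)=26559657, a(12)=-100695312, a(13)=381764907, a(14)=-1447380657; answer -1447380657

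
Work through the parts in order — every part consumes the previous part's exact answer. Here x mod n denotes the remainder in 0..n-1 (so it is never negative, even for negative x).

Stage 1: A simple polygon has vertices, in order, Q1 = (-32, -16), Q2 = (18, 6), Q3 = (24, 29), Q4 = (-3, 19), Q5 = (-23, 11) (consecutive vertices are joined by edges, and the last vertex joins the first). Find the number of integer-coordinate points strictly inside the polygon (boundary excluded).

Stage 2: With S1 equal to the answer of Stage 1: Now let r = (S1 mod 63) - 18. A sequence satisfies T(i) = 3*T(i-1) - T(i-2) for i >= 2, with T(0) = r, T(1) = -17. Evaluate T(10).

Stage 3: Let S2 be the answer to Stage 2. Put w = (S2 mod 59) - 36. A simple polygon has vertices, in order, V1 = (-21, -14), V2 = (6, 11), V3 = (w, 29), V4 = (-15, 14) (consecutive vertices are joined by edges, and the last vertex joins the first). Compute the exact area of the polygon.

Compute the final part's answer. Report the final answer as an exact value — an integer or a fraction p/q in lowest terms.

Stage 1: cross terms: (-32*6 - 18*-16)=96, (18*29 - 24*6)=378, (24*19 - -3*29)=543, (-3*11 - -23*19)=404, (-23*-16 - -32*11)=720; twice the area = |2141| = 2141; area = 2141/2; boundary points = 2 + 1 + 1 + 4 + 9 = 17; strictly interior points = area - boundary/2 + 1 = 1063; answer 1063
Stage 2: S1 = 1063; r = 37; T(2) = 3*(-17) - 1*(37) = -88; iterating: T(2)=-88, T(3)=-247, T(4)=-653, T(5)=-1712, T(6)=-4483, T(7)=-11737, T(8)=-30728, T(9)=-80447, T(10)=-210613; answer -210613
Stage 3: S2 = -210613; w = -19; cross terms: (-21*11 - 6*-14)=-147, (6*29 - -19*11)=383, (-19*14 - -15*29)=169, (-15*-14 - -21*14)=504; twice the area = |909| = 909; area = 909/2; answer 909/2

909/2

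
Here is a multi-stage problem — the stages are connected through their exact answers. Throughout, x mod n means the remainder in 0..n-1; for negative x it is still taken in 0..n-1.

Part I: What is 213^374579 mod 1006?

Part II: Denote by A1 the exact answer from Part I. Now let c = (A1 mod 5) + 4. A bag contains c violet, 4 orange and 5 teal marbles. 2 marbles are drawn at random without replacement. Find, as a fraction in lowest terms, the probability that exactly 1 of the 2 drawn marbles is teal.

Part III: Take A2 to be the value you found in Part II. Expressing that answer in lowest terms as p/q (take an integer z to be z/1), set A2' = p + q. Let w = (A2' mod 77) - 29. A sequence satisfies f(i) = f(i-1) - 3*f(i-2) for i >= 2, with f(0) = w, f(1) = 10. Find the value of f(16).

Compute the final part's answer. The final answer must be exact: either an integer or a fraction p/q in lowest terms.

-25070

Part I: squarings mod 1006: 213^1=213, 213^2=99, 213^4=747, 213^8=685, 213^16=429, 213^32=949, 213^64=231, 213^128=43, 213^256=843, 213^512=413, 213^1024=555, 213^2048=189, 213^4096=511, 213^8192=567, 213^16384=575, 213^32768=657, 213^65536=75, 213^131072=595, 213^262144=919; 213^374579 = 213^1 * 213^2 * 213^16 * 213^32 * 213^256 * 213^512 * 213^1024 * 213^4096 * 213^8192 * 213^32768 * 213^65536 * 213^262144 = 831 (mod 1006); answer 831
Part II: A1 = 831; c = 5; total draws C(14,2) = 91; favorable C(5,1)*C(9,1) = 45; P = 45/91; answer 45/91
Part III: A2 = 45/91; threaded value p + q = 136; w = 30; f(2) = 1*(10) - 3*(30) = -80; iterating: f(2)=-80, f(3)=-110, f(4)=130, f(5)=460, f(6)=70, f(7)=-1310, f(8)=-1520, f(9)=2410, f(10)=6970, f(11)=-260, f(12)=-21170, f(13)=-20390, f(14)=43120, f(15)=104290, f(16)=-25070; answer -25070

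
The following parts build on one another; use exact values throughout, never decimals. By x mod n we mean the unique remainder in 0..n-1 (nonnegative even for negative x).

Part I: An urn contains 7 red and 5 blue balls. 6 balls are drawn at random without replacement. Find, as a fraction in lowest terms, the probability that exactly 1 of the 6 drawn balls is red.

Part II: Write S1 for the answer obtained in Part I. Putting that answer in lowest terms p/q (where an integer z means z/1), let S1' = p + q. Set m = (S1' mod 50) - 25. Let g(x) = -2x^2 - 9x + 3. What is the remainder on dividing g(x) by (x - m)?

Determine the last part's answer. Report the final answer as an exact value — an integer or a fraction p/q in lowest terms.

-197

Part I: total draws C(12,6) = 924; favorable C(7,1)*C(5,5) = 7; P = 1/132; answer 1/132
Part II: S1 = 1/132; threaded value p + q = 133; m = 8; remainder = value at the root: -2*(8)^2 - 9*(8)^1 + 3 = (-128) + (-72) + (3) = -197; answer -197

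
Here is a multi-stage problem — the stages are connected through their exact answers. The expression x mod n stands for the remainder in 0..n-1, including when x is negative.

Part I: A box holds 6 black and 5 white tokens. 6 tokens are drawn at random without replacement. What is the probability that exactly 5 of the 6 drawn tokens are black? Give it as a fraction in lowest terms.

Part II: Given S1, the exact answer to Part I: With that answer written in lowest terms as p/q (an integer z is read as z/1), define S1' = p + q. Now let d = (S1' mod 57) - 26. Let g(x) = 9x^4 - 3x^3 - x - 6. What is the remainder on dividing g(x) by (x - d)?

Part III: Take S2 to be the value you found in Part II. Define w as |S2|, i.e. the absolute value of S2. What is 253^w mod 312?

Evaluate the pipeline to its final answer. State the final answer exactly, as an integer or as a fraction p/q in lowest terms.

85

Part I: total draws C(11,6) = 462; favorable C(6,5)*C(5,1) = 30; P = 5/77; answer 5/77
Part II: S1 = 5/77; threaded value p + q = 82; d = -1; remainder = value at the root: 9*(-1)^4 - 3*(-1)^3 - 1*(-1)^1 - 6 = (9) + (3) + (1) + (-6) = 7; answer 7
Part III: S2 = 7; w = 7; squarings mod 312: 253^1=253, 253^2=49, 253^4=217; 253^7 = 253^1 * 253^2 * 253^4 = 85 (mod 312); answer 85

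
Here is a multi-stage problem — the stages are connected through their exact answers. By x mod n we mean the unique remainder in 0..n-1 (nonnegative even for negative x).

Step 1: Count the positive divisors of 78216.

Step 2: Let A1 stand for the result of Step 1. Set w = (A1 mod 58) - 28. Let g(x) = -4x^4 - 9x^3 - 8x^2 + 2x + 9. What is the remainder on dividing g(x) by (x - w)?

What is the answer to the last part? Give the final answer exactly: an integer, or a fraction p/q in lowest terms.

Step 1: 78216 = 2^3 * 3 * 3259; number of divisors = (3+1) * (1+1) * (1+1) = 16; answer 16
Step 2: A1 = 16; w = -12; remainder = value at the root: -4*(-12)^4 - 9*(-12)^3 - 8*(-12)^2 + 2*(-12)^1 + 9 = (-82944) + (15552) + (-1152) + (-24) + (9) = -68559; answer -68559

-68559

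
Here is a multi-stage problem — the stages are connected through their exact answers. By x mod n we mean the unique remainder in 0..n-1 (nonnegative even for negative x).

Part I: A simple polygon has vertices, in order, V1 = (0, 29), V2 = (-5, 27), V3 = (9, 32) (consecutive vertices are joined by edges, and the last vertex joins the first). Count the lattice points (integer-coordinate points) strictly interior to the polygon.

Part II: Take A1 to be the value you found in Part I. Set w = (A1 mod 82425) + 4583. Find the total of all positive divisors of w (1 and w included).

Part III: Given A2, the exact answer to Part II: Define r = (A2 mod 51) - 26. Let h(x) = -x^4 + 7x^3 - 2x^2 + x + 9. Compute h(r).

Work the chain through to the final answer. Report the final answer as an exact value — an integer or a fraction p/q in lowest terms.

Part I: cross terms: (0*27 - -5*29)=145, (-5*32 - 9*27)=-403, (9*29 - 0*32)=261; twice the area = |3| = 3; area = 3/2; boundary points = 1 + 1 + 3 = 5; strictly interior points = area - boundary/2 + 1 = 0; answer 0
Part II: A1 = 0; w = 4583; 4583 is prime, so its only divisors are 1 and 4583; sigma = 1 + 4583 = 4584; answer 4584
Part III: A2 = 4584; r = 19; -1*(19)^4 + 7*(19)^3 - 2*(19)^2 + 1*(19)^1 + 9 = (-130321) + (48013) + (-722) + (19) + (9) = -83002; answer -83002

-83002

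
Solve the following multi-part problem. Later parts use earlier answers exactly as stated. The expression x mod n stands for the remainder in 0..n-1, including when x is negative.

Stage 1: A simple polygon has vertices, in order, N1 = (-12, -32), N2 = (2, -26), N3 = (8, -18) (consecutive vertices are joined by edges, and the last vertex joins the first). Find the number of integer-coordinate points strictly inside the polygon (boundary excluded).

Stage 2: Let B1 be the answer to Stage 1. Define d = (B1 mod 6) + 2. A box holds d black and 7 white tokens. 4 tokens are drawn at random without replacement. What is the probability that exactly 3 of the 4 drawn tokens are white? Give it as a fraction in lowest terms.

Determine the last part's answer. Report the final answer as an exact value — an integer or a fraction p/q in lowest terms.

Stage 1: cross terms: (-12*-26 - 2*-32)=376, (2*-18 - 8*-26)=172, (8*-32 - -12*-18)=-472; twice the area = |76| = 76; area = 38; boundary points = 2 + 2 + 2 = 6; strictly interior points = area - boundary/2 + 1 = 36; answer 36
Stage 2: B1 = 36; d = 2; total draws C(9,4) = 126; favorable C(7,3)*C(2,1) = 70; P = 5/9; answer 5/9

5/9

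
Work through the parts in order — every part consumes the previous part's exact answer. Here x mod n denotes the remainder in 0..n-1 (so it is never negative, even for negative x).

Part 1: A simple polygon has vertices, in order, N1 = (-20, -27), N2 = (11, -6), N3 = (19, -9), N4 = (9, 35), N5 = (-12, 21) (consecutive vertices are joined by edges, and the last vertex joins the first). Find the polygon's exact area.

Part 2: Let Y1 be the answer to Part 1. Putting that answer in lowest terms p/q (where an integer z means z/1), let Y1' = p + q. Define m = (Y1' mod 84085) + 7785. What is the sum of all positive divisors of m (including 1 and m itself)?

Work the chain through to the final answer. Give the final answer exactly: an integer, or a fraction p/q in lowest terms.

19584

Part 1: cross terms: (-20*-6 - 11*-27)=417, (11*-9 - 19*-6)=15, (19*35 - 9*-9)=746, (9*21 - -12*35)=609, (-12*-27 - -20*21)=744; twice the area = |2531| = 2531; area = 2531/2; answer 2531/2
Part 2: Y1 = 2531/2; threaded value p + q = 2533; m = 10318; 10318 = 2 * 7 * 11 * 67; sigma = (1 + 2) * (1 + 7) * (1 + 11) * (1 + 67) = 3 * 8 * 12 * 68 = 19584; answer 19584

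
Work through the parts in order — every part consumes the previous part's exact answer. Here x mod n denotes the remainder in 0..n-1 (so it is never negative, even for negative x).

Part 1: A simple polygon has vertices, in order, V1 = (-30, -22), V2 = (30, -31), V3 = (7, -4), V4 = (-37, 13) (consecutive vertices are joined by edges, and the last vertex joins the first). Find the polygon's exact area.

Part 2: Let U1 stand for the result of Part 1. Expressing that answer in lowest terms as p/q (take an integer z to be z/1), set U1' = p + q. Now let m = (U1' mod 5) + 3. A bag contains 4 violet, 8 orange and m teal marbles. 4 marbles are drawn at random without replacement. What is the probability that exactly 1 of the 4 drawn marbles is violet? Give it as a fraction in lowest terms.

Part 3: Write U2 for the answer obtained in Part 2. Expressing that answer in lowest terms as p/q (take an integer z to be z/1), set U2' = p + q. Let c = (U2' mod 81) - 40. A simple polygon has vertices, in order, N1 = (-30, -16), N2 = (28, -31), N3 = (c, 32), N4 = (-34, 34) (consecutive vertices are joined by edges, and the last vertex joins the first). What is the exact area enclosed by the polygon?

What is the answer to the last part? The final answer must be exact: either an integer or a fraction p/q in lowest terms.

3633

Part 1: cross terms: (-30*-31 - 30*-22)=1590, (30*-4 - 7*-31)=97, (7*13 - -37*-4)=-57, (-37*-22 - -30*13)=1204; twice the area = |2834| = 2834; area = 1417; answer 1417
Part 2: U1 = 1417; threaded value p + q = 1418; m = 6; total draws C(18,4) = 3060; favorable C(4,1)*C(14,3) = 1456; P = 364/765; answer 364/765
Part 3: U2 = 364/765; threaded value p + q = 1129; c = 36; cross terms: (-30*-31 - 28*-16)=1378, (28*32 - 36*-31)=2012, (36*34 - -34*32)=2312, (-34*-16 - -30*34)=1564; twice the area = |7266| = 7266; area = 3633; answer 3633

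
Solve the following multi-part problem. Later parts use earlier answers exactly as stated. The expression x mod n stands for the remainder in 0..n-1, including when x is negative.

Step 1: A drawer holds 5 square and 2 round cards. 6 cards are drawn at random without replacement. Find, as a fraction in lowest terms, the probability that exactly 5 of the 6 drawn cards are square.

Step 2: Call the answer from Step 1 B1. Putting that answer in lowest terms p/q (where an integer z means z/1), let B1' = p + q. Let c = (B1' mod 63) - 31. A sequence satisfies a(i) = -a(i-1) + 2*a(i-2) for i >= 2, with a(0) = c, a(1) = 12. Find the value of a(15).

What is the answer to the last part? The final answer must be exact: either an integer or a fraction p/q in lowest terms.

Step 1: total draws C(7,6) = 7; favorable C(5,5)*C(2,1) = 2; P = 2/7; answer 2/7
Step 2: B1 = 2/7; threaded value p + q = 9; c = -22; a(2) = -1*(12) + 2*(-22) = -56; iterating: a(2)=-56, a(3)=80, a(4)=-192, a(5)=352, a(6)=-736, a(7)=1440, a(8)=-2912, a(9)=5792, a(10)=-11616, a(11)=23200, a(12)=-46432, a(13)=92832, a(14)=-185696, a(15)=371360; answer 371360

371360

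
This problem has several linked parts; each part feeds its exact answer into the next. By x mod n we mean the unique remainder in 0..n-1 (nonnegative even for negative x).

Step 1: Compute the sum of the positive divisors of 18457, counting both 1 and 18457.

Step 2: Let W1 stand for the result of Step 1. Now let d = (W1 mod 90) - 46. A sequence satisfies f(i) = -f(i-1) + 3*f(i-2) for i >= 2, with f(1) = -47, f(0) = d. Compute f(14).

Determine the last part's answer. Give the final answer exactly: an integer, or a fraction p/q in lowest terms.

Step 1: 18457 is prime, so its only divisors are 1 and 18457; sigma = 1 + 18457 = 18458; answer 18458
Step 2: W1 = 18458; d = -38; f(2) = -1*(-47) + 3*(-38) = -67; iterating: f(2)=-67, f(3)=-74, f(4)=-127, f(5)=-95, f(6)=-286, f(7)=1, f(8)=-859, f(9)=862, f(10)=-3439, f(11)=6025, f(12)=-16342, f(13)=34417, f(14)=-83443; answer -83443

-83443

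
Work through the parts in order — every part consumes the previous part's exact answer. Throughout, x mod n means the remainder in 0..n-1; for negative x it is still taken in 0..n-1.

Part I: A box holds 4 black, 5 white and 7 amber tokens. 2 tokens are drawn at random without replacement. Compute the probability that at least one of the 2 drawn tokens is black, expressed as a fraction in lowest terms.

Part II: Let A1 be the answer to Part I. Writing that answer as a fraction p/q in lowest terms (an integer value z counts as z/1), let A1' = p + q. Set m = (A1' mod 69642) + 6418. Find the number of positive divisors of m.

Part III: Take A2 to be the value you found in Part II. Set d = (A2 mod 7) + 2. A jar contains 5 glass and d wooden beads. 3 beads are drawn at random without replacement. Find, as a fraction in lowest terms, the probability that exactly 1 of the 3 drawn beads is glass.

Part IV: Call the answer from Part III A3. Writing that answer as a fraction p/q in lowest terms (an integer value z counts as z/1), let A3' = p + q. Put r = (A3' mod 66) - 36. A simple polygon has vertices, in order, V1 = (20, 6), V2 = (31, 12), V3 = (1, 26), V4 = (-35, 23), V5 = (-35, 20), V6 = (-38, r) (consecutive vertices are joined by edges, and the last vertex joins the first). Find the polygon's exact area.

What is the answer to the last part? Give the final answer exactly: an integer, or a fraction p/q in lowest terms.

Part I: total draws C(16,2) = 120; complement C(12,2) = 66; favorable 120 - 66 = 54; P = 9/20; answer 9/20
Part II: A1 = 9/20; threaded value p + q = 29; m = 6447; 6447 = 3 * 7 * 307; number of divisors = (1+1) * (1+1) * (1+1) = 8; answer 8
Part III: A2 = 8; d = 3; total draws C(8,3) = 56; favorable C(5,1)*C(3,2) = 15; P = 15/56; answer 15/56
Part IV: A3 = 15/56; threaded value p + q = 71; r = -31; cross terms: (20*12 - 31*6)=54, (31*26 - 1*12)=794, (1*23 - -35*26)=933, (-35*20 - -35*23)=105, (-35*-31 - -38*20)=1845, (-38*6 - 20*-31)=392; twice the area = |4123| = 4123; area = 4123/2; answer 4123/2

4123/2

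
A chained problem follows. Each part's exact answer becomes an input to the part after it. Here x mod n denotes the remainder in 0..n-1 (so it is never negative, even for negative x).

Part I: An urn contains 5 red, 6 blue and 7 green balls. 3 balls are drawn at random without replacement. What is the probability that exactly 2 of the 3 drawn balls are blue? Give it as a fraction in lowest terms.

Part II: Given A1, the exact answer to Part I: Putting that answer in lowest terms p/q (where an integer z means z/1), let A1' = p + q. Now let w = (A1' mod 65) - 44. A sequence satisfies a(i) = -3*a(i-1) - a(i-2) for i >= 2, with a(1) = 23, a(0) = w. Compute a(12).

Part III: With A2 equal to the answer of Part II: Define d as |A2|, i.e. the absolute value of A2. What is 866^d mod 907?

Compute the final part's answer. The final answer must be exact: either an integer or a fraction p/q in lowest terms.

Part I: total draws C(18,3) = 816; favorable C(6,2)*C(12,1) = 180; P = 15/68; answer 15/68
Part II: A1 = 15/68; threaded value p + q = 83; w = -26; a(2) = -3*(23) - 1*(-26) = -43; iterating: a(2)=-43, a(3)=106, a(4)=-275, a(5)=719, a(6)=-1882, a(7)=4927, a(8)=-12899, a(9)=33770, a(10)=-88411, a(11)=231463, a(12)=-605978; answer -605978
Part III: A2 = -605978; d = 605978; squarings mod 907: 866^1=866, 866^2=774, 866^4=456, 866^8=233, 866^16=776, 866^32=835, 866^64=649, 866^128=353, 866^256=350, 866^512=55, 866^1024=304, 866^2048=809, 866^4096=534, 866^8192=358, 866^16384=277, 866^32768=541, 866^65536=627, 866^131072=398, 866^262144=586, 866^524288=550; 866^605978 = 866^2 * 866^8 * 866^16 * 866^256 * 866^512 * 866^1024 * 866^2048 * 866^4096 * 866^8192 * 866^65536 * 866^524288 = 211 (mod 907); answer 211

211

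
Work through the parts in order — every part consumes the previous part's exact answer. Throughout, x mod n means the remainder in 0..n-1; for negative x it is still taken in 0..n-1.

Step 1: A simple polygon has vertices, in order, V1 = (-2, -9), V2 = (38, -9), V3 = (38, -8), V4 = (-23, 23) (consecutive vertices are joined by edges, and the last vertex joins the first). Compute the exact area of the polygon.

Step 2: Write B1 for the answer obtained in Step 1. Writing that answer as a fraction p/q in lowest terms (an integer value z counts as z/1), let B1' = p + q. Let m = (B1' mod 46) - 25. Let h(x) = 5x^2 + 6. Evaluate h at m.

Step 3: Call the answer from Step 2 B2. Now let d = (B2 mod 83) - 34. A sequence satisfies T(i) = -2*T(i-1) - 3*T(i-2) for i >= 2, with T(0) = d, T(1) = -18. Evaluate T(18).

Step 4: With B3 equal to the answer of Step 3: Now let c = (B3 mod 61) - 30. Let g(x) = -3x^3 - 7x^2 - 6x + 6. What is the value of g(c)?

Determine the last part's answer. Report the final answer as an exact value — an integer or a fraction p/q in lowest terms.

14

Step 1: cross terms: (-2*-9 - 38*-9)=360, (38*-8 - 38*-9)=38, (38*23 - -23*-8)=690, (-23*-9 - -2*23)=253; twice the area = |1341| = 1341; area = 1341/2; answer 1341/2
Step 2: B1 = 1341/2; threaded value p + q = 1343; m = -16; 5*(-16)^2 + 6 = (1280) + (6) = 1286; answer 1286
Step 3: B2 = 1286; d = 7; T(2) = -2*(-18) - 3*(7) = 15; iterating: T(2)=15, T(3)=24, T(4)=-93, T(5)=114, T(6)=51, T(7)=-444, T(8)=735, T(9)=-138, T(10)=-1929, T(11)=4272, T(12)=-2757, T(13)=-7302, T(14)=22875, T(15)=-23844, T(16)=-20937, T(17)=113406, T(18)=-164001; answer -164001
Step 4: B3 = -164001; c = -2; -3*(-2)^3 - 7*(-2)^2 - 6*(-2)^1 + 6 = (24) + (-28) + (12) + (6) = 14; answer 14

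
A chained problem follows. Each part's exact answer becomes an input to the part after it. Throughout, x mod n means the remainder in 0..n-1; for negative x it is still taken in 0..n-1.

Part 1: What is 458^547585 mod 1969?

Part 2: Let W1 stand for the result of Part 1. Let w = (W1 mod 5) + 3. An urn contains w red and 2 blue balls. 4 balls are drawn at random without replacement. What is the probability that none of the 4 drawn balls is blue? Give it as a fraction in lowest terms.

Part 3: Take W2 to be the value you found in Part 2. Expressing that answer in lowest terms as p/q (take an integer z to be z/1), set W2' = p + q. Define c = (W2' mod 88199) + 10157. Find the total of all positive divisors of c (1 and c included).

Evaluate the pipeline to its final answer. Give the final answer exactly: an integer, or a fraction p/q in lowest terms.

12960

Part 1: squarings mod 1969: 458^1=458, 458^2=1050, 458^4=1829, 458^8=1879, 458^16=224, 458^32=951, 458^64=630, 458^128=1131, 458^256=1280, 458^512=192, 458^1024=1422, 458^2048=1890, 458^4096=334, 458^8192=1292, 458^16384=1521, 458^32768=1835, 458^65536=235, 458^131072=93, 458^262144=773, 458^524288=922; 458^547585 = 458^1 * 458^256 * 458^512 * 458^2048 * 458^4096 * 458^16384 * 458^524288 = 1627 (mod 1969); answer 1627
Part 2: W1 = 1627; w = 5; total draws C(7,4) = 35; favorable C(5,4) = 5; P = 1/7; answer 1/7
Part 3: W2 = 1/7; threaded value p + q = 8; c = 10165; 10165 = 5 * 19 * 107; sigma = (1 + 5) * (1 + 19) * (1 + 107) = 6 * 20 * 108 = 12960; answer 12960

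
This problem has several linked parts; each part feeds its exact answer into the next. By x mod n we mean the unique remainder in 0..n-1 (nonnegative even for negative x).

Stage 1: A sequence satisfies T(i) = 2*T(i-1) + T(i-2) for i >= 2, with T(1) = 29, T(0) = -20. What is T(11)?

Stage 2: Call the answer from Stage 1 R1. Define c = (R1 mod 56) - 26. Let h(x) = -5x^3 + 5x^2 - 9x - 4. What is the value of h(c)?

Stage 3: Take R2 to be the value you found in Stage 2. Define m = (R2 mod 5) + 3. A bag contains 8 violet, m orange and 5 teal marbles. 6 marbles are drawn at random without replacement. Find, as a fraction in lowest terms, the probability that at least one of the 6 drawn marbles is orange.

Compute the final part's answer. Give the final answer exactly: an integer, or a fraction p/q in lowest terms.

205/238

Stage 1: T(2) = 2*(29) + 1*(-20) = 38; iterating: T(2)=38, T(3)=105, T(4)=248, T(5)=601, T(6)=1450, T(7)=3501, T(8)=8452, T(9)=20405, T(10)=49262, T(11)=118929; answer 118929
Stage 2: R1 = 118929; c = 15; -5*(15)^3 + 5*(15)^2 - 9*(15)^1 - 4 = (-16875) + (1125) + (-135) + (-4) = -15889; answer -15889
Stage 3: R2 = -15889; m = 4; total draws C(17,6) = 12376; complement C(13,6) = 1716; favorable 12376 - 1716 = 10660; P = 205/238; answer 205/238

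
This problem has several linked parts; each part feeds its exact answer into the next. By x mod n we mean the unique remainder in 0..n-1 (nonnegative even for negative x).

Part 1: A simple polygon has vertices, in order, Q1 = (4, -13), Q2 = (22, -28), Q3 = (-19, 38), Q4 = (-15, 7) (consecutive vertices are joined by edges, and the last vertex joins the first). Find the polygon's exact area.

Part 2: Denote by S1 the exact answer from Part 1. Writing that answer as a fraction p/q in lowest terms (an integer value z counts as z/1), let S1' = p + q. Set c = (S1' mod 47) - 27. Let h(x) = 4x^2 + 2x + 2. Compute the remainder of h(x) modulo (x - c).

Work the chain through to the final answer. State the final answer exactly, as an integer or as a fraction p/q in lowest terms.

Part 1: cross terms: (4*-28 - 22*-13)=174, (22*38 - -19*-28)=304, (-19*7 - -15*38)=437, (-15*-13 - 4*7)=167; twice the area = |1082| = 1082; area = 541; answer 541
Part 2: S1 = 541; threaded value p + q = 542; c = -2; remainder = value at the root: 4*(-2)^2 + 2*(-2)^1 + 2 = (16) + (-4) + (2) = 14; answer 14

14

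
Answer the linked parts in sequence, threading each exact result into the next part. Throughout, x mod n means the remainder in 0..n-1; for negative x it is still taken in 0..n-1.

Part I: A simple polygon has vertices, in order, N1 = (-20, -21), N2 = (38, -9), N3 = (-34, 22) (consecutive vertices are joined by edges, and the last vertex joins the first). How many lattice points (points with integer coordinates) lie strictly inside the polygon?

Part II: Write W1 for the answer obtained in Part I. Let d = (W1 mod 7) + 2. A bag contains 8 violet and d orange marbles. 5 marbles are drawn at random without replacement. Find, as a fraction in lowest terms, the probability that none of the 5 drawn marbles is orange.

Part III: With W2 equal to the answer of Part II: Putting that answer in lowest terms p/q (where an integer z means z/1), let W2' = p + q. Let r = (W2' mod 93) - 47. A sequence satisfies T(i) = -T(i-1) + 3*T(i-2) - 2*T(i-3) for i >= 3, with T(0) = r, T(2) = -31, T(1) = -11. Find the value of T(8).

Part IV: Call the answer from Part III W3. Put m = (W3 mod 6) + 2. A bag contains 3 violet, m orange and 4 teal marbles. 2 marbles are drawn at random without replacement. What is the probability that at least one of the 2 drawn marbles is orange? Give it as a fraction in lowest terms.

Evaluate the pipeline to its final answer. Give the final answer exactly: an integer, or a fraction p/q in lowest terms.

Part I: cross terms: (-20*-9 - 38*-21)=978, (38*22 - -34*-9)=530, (-34*-21 - -20*22)=1154; twice the area = |2662| = 2662; area = 1331; boundary points = 2 + 1 + 1 = 4; strictly interior points = area - boundary/2 + 1 = 1330; answer 1330
Part II: W1 = 1330; d = 2; total draws C(10,5) = 252; favorable C(8,5) = 56; P = 2/9; answer 2/9
Part III: W2 = 2/9; threaded value p + q = 11; r = -36; T(3) = -1*(-31) + 3*(-11) - 2*(-36) = 70; iterating: T(3)=70, T(4)=-141, T(5)=413, T(6)=-976, T(7)=2497, T(8)=-6251; answer -6251
Part IV: W3 = -6251; m = 3; total draws C(10,2) = 45; complement C(7,2) = 21; favorable 45 - 21 = 24; P = 8/15; answer 8/15

8/15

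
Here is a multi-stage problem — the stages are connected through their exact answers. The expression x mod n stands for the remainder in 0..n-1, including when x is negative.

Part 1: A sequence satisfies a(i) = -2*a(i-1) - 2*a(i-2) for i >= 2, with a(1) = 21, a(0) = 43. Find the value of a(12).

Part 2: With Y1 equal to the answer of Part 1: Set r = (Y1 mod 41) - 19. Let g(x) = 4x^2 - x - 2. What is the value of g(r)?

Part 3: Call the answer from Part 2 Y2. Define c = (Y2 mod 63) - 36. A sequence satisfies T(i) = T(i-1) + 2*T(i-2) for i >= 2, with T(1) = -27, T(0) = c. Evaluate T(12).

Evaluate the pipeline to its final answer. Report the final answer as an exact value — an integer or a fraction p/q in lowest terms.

-81933

Part 1: a(2) = -2*(21) - 2*(43) = -128; iterating: a(2)=-128, a(3)=214, a(4)=-172, a(5)=-84, a(6)=512, a(7)=-856, a(8)=688, a(9)=336, a(10)=-2048, a(11)=3424, a(12)=-2752; answer -2752
Part 2: Y1 = -2752; r = 17; 4*(17)^2 - 1*(17)^1 - 2 = (1156) + (-17) + (-2) = 1137; answer 1137
Part 3: Y2 = 1137; c = -33; T(2) = 1*(-27) + 2*(-33) = -93; iterating: T(2)=-93, T(3)=-147, T(4)=-333, T(5)=-627, T(6)=-1293, T(7)=-2547, T(8)=-5133, T(9)=-10227, T(10)=-20493, T(11)=-40947, T(12)=-81933; answer -81933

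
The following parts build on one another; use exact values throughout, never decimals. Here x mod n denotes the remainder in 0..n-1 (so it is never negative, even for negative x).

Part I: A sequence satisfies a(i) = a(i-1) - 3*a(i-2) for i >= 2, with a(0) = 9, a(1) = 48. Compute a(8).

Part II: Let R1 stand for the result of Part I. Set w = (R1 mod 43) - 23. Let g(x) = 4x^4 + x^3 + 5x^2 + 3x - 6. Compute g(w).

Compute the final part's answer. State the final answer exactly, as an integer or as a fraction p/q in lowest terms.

Part I: a(2) = 1*(48) - 3*(9) = 21; iterating: a(2)=21, a(3)=-123, a(4)=-186, a(5)=183, a(6)=741, a(7)=192, a(8)=-2031; answer -2031
Part II: R1 = -2031; w = 10; 4*(10)^4 + 1*(10)^3 + 5*(10)^2 + 3*(10)^1 - 6 = (40000) + (1000) + (500) + (30) + (-6) = 41524; answer 41524

41524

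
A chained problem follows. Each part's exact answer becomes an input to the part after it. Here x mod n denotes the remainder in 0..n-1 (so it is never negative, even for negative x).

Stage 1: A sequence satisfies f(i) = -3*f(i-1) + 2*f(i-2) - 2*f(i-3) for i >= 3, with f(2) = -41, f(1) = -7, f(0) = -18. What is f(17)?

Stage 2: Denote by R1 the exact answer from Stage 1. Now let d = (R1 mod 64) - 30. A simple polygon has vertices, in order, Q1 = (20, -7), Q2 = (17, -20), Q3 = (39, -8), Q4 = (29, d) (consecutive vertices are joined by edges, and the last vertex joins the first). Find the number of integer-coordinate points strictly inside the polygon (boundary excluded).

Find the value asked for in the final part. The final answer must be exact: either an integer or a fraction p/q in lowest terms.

Stage 1: f(3) = -3*(-41) + 2*(-7) - 2*(-18) = 145; iterating: f(3)=145, f(4)=-503, f(5)=1881, f(6)=-6939, f(7)=25585, f(8)=-94395, f(9)=348233, f(10)=-1284659, f(11)=4739233, f(12)=-17483483, f(13)=64498233, f(14)=-237940131, f(15)=877783825, f(16)=-3238228203, f(17)=11946132521; answer 11946132521
Stage 2: R1 = 11946132521; d = 11; cross terms: (20*-20 - 17*-7)=-281, (17*-8 - 39*-20)=644, (39*11 - 29*-8)=661, (29*-7 - 20*11)=-423; twice the area = |601| = 601; area = 601/2; boundary points = 1 + 2 + 1 + 9 = 13; strictly interior points = area - boundary/2 + 1 = 295; answer 295

295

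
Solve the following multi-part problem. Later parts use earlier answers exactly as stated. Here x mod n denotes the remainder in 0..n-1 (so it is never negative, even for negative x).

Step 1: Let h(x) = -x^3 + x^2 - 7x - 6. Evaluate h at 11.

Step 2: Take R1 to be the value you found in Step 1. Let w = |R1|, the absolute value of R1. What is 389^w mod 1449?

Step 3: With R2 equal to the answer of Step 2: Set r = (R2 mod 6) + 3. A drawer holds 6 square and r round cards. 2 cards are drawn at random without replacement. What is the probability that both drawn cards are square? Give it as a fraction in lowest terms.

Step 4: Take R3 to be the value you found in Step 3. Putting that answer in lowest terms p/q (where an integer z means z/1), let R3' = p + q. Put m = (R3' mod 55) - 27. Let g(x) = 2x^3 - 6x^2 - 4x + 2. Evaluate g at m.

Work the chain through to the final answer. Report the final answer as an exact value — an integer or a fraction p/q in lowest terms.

-5354

Step 1: -1*(11)^3 + 1*(11)^2 - 7*(11)^1 - 6 = (-1331) + (121) + (-77) + (-6) = -1293; answer -1293
Step 2: R1 = -1293; w = 1293; squarings mod 1449: 389^1=389, 389^2=625, 389^4=844, 389^8=877, 389^16=1159, 389^32=58, 389^64=466, 389^128=1255, 389^256=1411, 389^512=1444, 389^1024=25; 389^1293 = 389^1 * 389^4 * 389^8 * 389^256 * 389^1024 = 764 (mod 1449); answer 764
Step 3: R2 = 764; r = 5; total draws C(11,2) = 55; favorable C(6,2) = 15; P = 3/11; answer 3/11
Step 4: R3 = 3/11; threaded value p + q = 14; m = -13; 2*(-13)^3 - 6*(-13)^2 - 4*(-13)^1 + 2 = (-4394) + (-1014) + (52) + (2) = -5354; answer -5354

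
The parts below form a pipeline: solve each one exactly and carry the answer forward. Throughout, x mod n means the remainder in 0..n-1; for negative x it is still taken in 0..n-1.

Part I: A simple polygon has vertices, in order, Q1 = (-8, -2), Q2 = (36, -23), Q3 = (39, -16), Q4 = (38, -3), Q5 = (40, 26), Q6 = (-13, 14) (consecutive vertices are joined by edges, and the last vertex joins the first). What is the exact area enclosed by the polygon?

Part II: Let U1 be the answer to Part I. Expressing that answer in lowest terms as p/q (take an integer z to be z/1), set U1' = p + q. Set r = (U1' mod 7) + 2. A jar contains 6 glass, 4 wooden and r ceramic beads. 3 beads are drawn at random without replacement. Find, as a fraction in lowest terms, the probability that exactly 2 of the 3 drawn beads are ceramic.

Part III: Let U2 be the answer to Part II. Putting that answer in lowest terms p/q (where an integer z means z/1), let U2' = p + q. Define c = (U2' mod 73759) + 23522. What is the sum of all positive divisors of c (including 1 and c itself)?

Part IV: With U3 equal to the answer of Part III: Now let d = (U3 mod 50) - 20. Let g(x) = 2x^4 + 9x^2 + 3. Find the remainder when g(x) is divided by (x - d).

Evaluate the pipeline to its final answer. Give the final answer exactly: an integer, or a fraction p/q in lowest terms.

668739

Part I: cross terms: (-8*-23 - 36*-2)=256, (36*-16 - 39*-23)=321, (39*-3 - 38*-16)=491, (38*26 - 40*-3)=1108, (40*14 - -13*26)=898, (-13*-2 - -8*14)=138; twice the area = |3212| = 3212; area = 1606; answer 1606
Part II: U1 = 1606; threaded value p + q = 1607; r = 6; total draws C(16,3) = 560; favorable C(6,2)*C(10,1) = 150; P = 15/56; answer 15/56
Part III: U2 = 15/56; threaded value p + q = 71; c = 23593; 23593 is prime, so its only divisors are 1 and 23593; sigma = 1 + 23593 = 23594; answer 23594
Part IV: U3 = 23594; d = 24; remainder = value at the root: 2*(24)^4 + 9*(24)^2 + 3 = (663552) + (5184) + (3) = 668739; answer 668739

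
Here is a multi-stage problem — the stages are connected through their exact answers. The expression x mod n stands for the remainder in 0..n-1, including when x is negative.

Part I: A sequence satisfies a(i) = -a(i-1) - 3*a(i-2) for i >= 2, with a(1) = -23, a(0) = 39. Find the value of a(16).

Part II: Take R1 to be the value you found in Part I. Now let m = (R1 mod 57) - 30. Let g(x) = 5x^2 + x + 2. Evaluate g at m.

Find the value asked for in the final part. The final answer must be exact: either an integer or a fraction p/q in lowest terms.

3102

Part I: a(2) = -1*(-23) - 3*(39) = -94; iterating: a(2)=-94, a(3)=163, a(4)=119, a(5)=-608, a(6)=251, a(7)=1573, a(8)=-2326, a(9)=-2393, a(10)=9371, a(11)=-2192, a(12)=-25921, a(13)=32497, a(14)=45266, a(15)=-142757, a(16)=6959; answer 6959
Part II: R1 = 6959; m = -25; 5*(-25)^2 + 1*(-25)^1 + 2 = (3125) + (-25) + (2) = 3102; answer 3102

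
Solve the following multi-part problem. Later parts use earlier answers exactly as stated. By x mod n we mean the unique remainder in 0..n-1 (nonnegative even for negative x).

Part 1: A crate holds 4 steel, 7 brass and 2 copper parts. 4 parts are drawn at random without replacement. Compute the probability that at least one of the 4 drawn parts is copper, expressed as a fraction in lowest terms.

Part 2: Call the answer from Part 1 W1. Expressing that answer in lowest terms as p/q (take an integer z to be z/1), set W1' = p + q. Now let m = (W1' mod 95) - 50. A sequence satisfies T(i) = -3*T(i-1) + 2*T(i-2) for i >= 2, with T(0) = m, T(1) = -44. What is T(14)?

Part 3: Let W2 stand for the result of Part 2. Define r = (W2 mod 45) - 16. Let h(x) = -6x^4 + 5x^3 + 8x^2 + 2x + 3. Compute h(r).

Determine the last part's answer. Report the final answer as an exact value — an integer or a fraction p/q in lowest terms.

Part 1: total draws C(13,4) = 715; complement C(11,4) = 330; favorable 715 - 330 = 385; P = 7/13; answer 7/13
Part 2: W1 = 7/13; threaded value p + q = 20; m = -30; T(2) = -3*(-44) + 2*(-30) = 72; iterating: T(2)=72, T(3)=-304, T(4)=1056, T(5)=-3776, T(6)=13440, T(7)=-47872, T(8)=170496, T(9)=-607232, T(10)=2162688, T(11)=-7702528, T(12)=27432960, T(13)=-97703936, T(14)=347977728; answer 347977728
Part 3: W2 = 347977728; r = 2; -6*(2)^4 + 5*(2)^3 + 8*(2)^2 + 2*(2)^1 + 3 = (-96) + (40) + (32) + (4) + (3) = -17; answer -17

-17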